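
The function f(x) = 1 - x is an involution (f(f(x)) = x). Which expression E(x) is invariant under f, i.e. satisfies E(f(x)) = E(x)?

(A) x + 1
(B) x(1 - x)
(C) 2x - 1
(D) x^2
B

Replace x by f(x) = 1 - x in each option and simplify. As a quick numerical cross-check, also compare E(3) with E(f(3)) = E(-2).

(A) x + 1  ->  (1 - x) + 1 = 2 - x; check: E(3) = 4 but E(-2) = -1.   [not invariant]
(B) x(1 - x)  ->  (1 - x)(1 - (1 - x)), which simplifies back to x(1 - x); check: E(3) = -6, E(-2) = -6.   [invariant]
(C) 2x - 1  ->  2(1 - x) - 1 = 1 - 2x; check: E(3) = 5 but E(-2) = -5.   [not invariant]
(D) x^2  ->  (1 - x)^2 = (x - 1)^2; check: E(3) = 9 but E(-2) = 4.   [not invariant]

Only (B) is unchanged. E is symmetric under swapping x with f(x) = 1 - x, which is exactly what an involution does.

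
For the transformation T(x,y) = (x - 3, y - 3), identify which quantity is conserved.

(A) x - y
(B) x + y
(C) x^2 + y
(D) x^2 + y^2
A

An expression E(x,y) is invariant under T if E(T(x,y)) = E(x,y). Here T(x,y) = (x - 3, y - 3).
Substitute the transformed coordinates into each option and compare with the original:
(A) x - y  ->  (x - 3) - (y - 3) = x - y   [equals x - y: invariant]
(B) x + y  ->  (x - 3) + (y - 3) = x + y - 6   [differs from x + y: not invariant]
(C) x^2 + y  ->  (x - 3)^2 + (y - 3) = x^2 - 6x + y + 6   [differs from x^2 + y: not invariant]
(D) x^2 + y^2  ->  (x - 3)^2 + (y - 3)^2 = x^2 - 6x + y^2 - 6y + 18   [differs from x^2 + y^2: not invariant]

Only option (A), x - y, is unchanged by the transformation.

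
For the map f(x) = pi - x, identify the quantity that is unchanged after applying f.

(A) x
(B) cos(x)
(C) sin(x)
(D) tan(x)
C

For f(x) = pi - x:
sin(pi - x) = sin(x), so sine is invariant under this transformation.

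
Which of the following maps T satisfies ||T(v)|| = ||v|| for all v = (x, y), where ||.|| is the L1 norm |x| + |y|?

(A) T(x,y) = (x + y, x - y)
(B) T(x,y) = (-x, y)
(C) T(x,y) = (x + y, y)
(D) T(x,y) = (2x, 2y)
B

A transformation preserves a norm if ||T(v)|| = ||v|| for every v; a single vector where the norm changes rules an option out.

(A) T(x,y) = (x + y, x - y): v = (1, 0) has norm |1| + |0| = 1, but T(v) = (1, 1) has norm 2 -- not preserved.
(B) T(x,y) = (-x, y): preserves the norm -- it only permutes the coordinates and/or flips signs, which leaves |x| + |y| unchanged.
(C) T(x,y) = (x + y, y): v = (0, 1) has norm |0| + |1| = 1, but T(v) = (1, 1) has norm 2 -- not preserved.
(D) T(x,y) = (2x, 2y): v = (1, 0) has norm |1| + |0| = 1, but T(v) = (2, 0) has norm 2 -- not preserved.

Therefore the answer is (B).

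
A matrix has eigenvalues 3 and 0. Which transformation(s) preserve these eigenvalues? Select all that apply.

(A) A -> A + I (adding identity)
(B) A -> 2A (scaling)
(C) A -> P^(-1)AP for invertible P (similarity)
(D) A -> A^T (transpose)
C and D

Eigenvalues are preserved by:
1. Similarity transformations: A -> P^(-1)AP (same characteristic polynomial)
2. Transpose: A^T has the same eigenvalues as A

Eigenvalues are NOT preserved by:
- Adding identity: eigenvalues become 3+1, 0+1
- Scaling: eigenvalues become 6, 0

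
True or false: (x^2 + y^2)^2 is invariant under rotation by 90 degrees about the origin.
True

Applying rotation by 90 degrees: x' = x*cos(90 degrees) - y*sin(90 degrees) = -y, y' = x*sin(90 degrees) + y*cos(90 degrees) = x

Substituting into (x^2 + y^2)^2:
((-y)^2 + (x)^2)^2
= x^4 + 2x^2y^2 + y^4 = (x^2 + y^2)^2

This equals the original expression (x^2 + y^2)^2, so it IS invariant.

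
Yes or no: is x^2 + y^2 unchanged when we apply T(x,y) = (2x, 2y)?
No

Substitute T(x,y) = (2x, 2y) into the expression and compare with the original.

Original: x^2 + y^2
After applying T: (2x)^2 + (2y)^2 = 4x^2 + 4y^2

This differs from the original x^2 + y^2 (difference: 3x^2 + 3y^2), so the expression is NOT invariant.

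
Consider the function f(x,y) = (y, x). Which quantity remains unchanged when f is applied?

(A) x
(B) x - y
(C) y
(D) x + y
D

For f(x,y) = (y, x):
After applying f: x' = y, y' = x. So x' + y' = y + x = x + y.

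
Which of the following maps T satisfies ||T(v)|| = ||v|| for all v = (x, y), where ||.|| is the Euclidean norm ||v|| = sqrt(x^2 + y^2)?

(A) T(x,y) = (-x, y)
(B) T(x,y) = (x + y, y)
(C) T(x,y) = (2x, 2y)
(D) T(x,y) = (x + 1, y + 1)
A

A transformation preserves a norm if ||T(v)|| = ||v|| for every v; a single vector where the norm changes rules an option out.

(A) T(x,y) = (-x, y): preserves the norm -- it is an orthogonal map (a rotation/reflection), and (-x)^2 + (y)^2 simplifies to x^2 + y^2.
(B) T(x,y) = (x + y, y): v = (0, 1) has norm sqrt((0)^2 + (1)^2) = 1, but T(v) = (1, 1) has norm sqrt(2) -- not preserved.
(C) T(x,y) = (2x, 2y): v = (1, 0) has norm sqrt((1)^2 + (0)^2) = 1, but T(v) = (2, 0) has norm 2 -- not preserved.
(D) T(x,y) = (x + 1, y + 1): v = (1, 0) has norm sqrt((1)^2 + (0)^2) = 1, but T(v) = (2, 1) has norm sqrt(5) -- not preserved.

Therefore the answer is (A).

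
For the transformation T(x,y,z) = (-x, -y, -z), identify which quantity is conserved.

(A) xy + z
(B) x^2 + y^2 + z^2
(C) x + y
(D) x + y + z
B

Apply T(x,y,z) = (-x, -y, -z) to each option, i.e. replace (x, y, z) by the transformed coordinates.
Substitute the transformed coordinates into each option and compare with the original:
(A) xy + z  ->  (-x)(-y) + (-z) = xy - z   [differs from xy + z: not invariant]
(B) x^2 + y^2 + z^2  ->  (-x)^2 + (-y)^2 + (-z)^2 = x^2 + y^2 + z^2   [equals x^2 + y^2 + z^2: invariant]
(C) x + y  ->  (-x) + (-y) = -x - y   [differs from x + y: not invariant]
(D) x + y + z  ->  (-x) + (-y) + (-z) = -x - y - z   [differs from x + y + z: not invariant]

Only option (B), x^2 + y^2 + z^2, is unchanged by the transformation.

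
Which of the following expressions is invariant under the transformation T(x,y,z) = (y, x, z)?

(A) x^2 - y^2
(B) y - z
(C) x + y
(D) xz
C

Apply T(x,y,z) = (y, x, z) to each option, i.e. replace (x, y, z) by the transformed coordinates.
Substitute the transformed coordinates into each option and compare with the original:
(A) x^2 - y^2  ->  (y)^2 - (x)^2 = -x^2 + y^2   [differs from x^2 - y^2: not invariant]
(B) y - z  ->  (x) - (z) = x - z   [differs from y - z: not invariant]
(C) x + y  ->  (y) + (x) = x + y   [equals x + y: invariant]
(D) xz  ->  (y)(z) = yz   [differs from xz: not invariant]

Only option (C), x + y, is unchanged by the transformation.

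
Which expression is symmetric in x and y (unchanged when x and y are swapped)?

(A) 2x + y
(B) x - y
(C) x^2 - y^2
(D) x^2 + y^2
D

A symmetric expression is unchanged when the variables are permuted; here the transformation to test is the swap (x, y) -> (y, x).
Substitute the transformed coordinates into each option and compare with the original:
(A) 2x + y  ->  2(y) + (x) = x + 2y   [differs from 2x + y: not invariant]
(B) x - y  ->  (y) - (x) = -x + y   [differs from x - y: not invariant]
(C) x^2 - y^2  ->  (y)^2 - (x)^2 = -x^2 + y^2   [differs from x^2 - y^2: not invariant]
(D) x^2 + y^2  ->  (y)^2 + (x)^2 = x^2 + y^2   [equals x^2 + y^2: invariant]

Only option (D), x^2 + y^2, is unchanged by the transformation.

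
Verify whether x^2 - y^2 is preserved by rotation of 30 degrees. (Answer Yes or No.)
No

Applying rotation by 30 degrees: x' = x*cos(30 degrees) - y*sin(30 degrees) = sqrt(3)x/2 - y/2, y' = x*sin(30 degrees) + y*cos(30 degrees) = x/2 + sqrt(3)y/2

Substituting into x^2 - y^2:
(sqrt(3)x/2 - y/2)^2 - (x/2 + sqrt(3)y/2)^2
= x^2/2 - sqrt(3)xy - y^2/2

This differs from the original expression x^2 - y^2, so it is NOT invariant.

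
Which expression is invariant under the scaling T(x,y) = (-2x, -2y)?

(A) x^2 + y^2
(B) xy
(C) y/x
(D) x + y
C

Under the uniform scaling T(x,y) = (-2x, -2y):
Substitute the transformed coordinates into each option and compare with the original:
(A) x^2 + y^2  ->  (-2x)^2 + (-2y)^2 = 4x^2 + 4y^2   [differs from x^2 + y^2: not invariant]
(B) xy  ->  (-2x)(-2y) = 4xy   [differs from xy: not invariant]
(C) y/x  ->  (-2y)/(-2x) = y/x   [equals y/x: invariant]
(D) x + y  ->  (-2x) + (-2y) = -2x - 2y   [differs from x + y: not invariant]

Only option (C), y/x, is unchanged by the transformation.
The common factor -2 cancels in a ratio of coordinates, while sums, products and sums of squares pick up factors of -2 or 4.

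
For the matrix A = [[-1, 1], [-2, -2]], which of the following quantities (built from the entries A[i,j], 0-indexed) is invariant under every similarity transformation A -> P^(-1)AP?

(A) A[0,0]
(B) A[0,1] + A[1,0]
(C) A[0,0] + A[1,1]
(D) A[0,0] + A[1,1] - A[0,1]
C

A[0,0] + A[1,1] is the trace of A. By the cyclic property of the trace, tr(P^(-1)AP) = tr(APP^(-1)) = tr(A), so it is the same for every matrix similar to A.

The other combinations are not similarity invariants. For example, take P = [[1, 2], [0, 1]] (det P = 1), so P^(-1) = [[1, -2], [0, 1]] and
B = P^(-1)AP = [[3, 11], [-2, -6]].
Evaluating each option on A and on B:
(A) A[0,0]: -1 for A, 3 for B -> changes
(B) A[0,1] + A[1,0]: -1 for A, 9 for B -> changes
(C) A[0,0] + A[1,1]: -3 for A, -3 for B -> unchanged
(D) A[0,0] + A[1,1] - A[0,1]: -4 for A, -14 for B -> changes

Only (C) A[0,0] + A[1,1] = -3 survives (and it does so for every P, not just this one), so it is the invariant.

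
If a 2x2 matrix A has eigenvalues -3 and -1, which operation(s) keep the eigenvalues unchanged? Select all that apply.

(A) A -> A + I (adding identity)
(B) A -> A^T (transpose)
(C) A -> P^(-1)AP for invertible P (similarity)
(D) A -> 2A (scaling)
B and C

Eigenvalues are preserved by:
1. Similarity transformations: A -> P^(-1)AP (same characteristic polynomial)
2. Transpose: A^T has the same eigenvalues as A

Eigenvalues are NOT preserved by:
- Adding identity: eigenvalues become -3+1, -1+1
- Scaling: eigenvalues become -6, -2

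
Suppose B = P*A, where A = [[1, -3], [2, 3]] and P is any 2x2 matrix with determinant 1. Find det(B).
9

By the multiplicative property of determinants, det(B) = det(P*A) = det(P) * det(A) = det(A),
so the determinant is invariant under multiplication by any determinant-1 matrix; we just need det(A).

det(A) = (1)(3) - (-3)(2) = 3 - (-6) = 9

Therefore det(B) = 1 * 9 = 9.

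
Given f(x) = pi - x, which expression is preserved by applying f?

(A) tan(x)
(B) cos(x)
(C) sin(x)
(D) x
C

For f(x) = pi - x:
sin(pi - x) = sin(x), so sine is invariant under this transformation.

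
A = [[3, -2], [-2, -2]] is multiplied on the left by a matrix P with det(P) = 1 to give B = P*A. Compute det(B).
-10

By the multiplicative property of determinants, det(B) = det(P*A) = det(P) * det(A) = det(A),
so the determinant is invariant under multiplication by any determinant-1 matrix; we just need det(A).

det(A) = (3)(-2) - (-2)(-2) = -6 - 4 = -10

Therefore det(B) = 1 * (-10) = -10.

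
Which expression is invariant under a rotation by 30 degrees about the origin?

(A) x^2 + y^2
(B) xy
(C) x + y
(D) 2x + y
A

A rotation by 30 degrees sends (x, y) to (sqrt(3)x/2 - y/2, x/2 + sqrt(3)y/2).
Substitute the transformed coordinates into each option and compare with the original:
(A) x^2 + y^2  ->  (sqrt(3)x/2 - y/2)^2 + (x/2 + sqrt(3)y/2)^2 = x^2 + y^2   [equals x^2 + y^2: invariant]
(B) xy  ->  (sqrt(3)x/2 - y/2)(x/2 + sqrt(3)y/2) = sqrt(3)x^2/4 + xy/2 - sqrt(3)y^2/4   [differs from xy: not invariant]
(C) x + y  ->  (sqrt(3)x/2 - y/2) + (x/2 + sqrt(3)y/2) = x/2 + sqrt(3)x/2 - y/2 + sqrt(3)y/2   [differs from x + y: not invariant]
(D) 2x + y  ->  2(sqrt(3)x/2 - y/2) + (x/2 + sqrt(3)y/2) = x/2 + sqrt(3)x - y + sqrt(3)y/2   [differs from 2x + y: not invariant]

Only option (A), x^2 + y^2, is unchanged by the transformation.
Geometrically, x^2 + y^2 is the squared distance from the origin, which every rotation about the origin preserves.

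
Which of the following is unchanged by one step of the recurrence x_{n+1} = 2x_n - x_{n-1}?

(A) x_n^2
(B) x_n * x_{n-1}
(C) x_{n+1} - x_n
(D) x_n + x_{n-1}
C

For the recurrence x_{n+1} = 2x_n - x_{n-1}:

If x_{n+1} = 2x_n - x_{n-1}, then:
x_{n+1} - x_n = x_n - x_{n-1}
The first difference is constant throughout the sequence.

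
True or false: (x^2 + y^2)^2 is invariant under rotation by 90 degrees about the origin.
True

Applying rotation by 90 degrees: x' = x*cos(90 degrees) - y*sin(90 degrees) = -y, y' = x*sin(90 degrees) + y*cos(90 degrees) = x

Substituting into (x^2 + y^2)^2:
((-y)^2 + (x)^2)^2
= x^4 + 2x^2y^2 + y^4 = (x^2 + y^2)^2

This equals the original expression (x^2 + y^2)^2, so it IS invariant.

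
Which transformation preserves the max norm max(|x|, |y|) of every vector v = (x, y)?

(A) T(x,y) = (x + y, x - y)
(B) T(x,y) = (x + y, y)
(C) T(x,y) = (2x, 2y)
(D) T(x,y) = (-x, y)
D

A transformation preserves a norm if ||T(v)|| = ||v|| for every v; a single vector where the norm changes rules an option out.

(A) T(x,y) = (x + y, x - y): v = (1, 1) has norm max(|1|, |1|) = 1, but T(v) = (2, 0) has norm 2 -- not preserved.
(B) T(x,y) = (x + y, y): v = (1, 1) has norm max(|1|, |1|) = 1, but T(v) = (2, 1) has norm 2 -- not preserved.
(C) T(x,y) = (2x, 2y): v = (1, 0) has norm max(|1|, |0|) = 1, but T(v) = (2, 0) has norm 2 -- not preserved.
(D) T(x,y) = (-x, y): preserves the norm -- it only permutes the coordinates and/or flips signs, which leaves max(|x|, |y|) unchanged.

Therefore the answer is (D).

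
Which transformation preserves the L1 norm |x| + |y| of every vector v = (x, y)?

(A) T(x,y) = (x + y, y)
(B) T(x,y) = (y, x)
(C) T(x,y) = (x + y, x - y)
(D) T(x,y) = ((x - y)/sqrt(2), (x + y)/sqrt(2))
B

A transformation preserves a norm if ||T(v)|| = ||v|| for every v; a single vector where the norm changes rules an option out.

(A) T(x,y) = (x + y, y): v = (0, 1) has norm |0| + |1| = 1, but T(v) = (1, 1) has norm 2 -- not preserved.
(B) T(x,y) = (y, x): preserves the norm -- it only permutes the coordinates and/or flips signs, which leaves |x| + |y| unchanged.
(C) T(x,y) = (x + y, x - y): v = (1, 0) has norm |1| + |0| = 1, but T(v) = (1, 1) has norm 2 -- not preserved.
(D) T(x,y) = ((x - y)/sqrt(2), (x + y)/sqrt(2)): v = (1, 0) has norm |1| + |0| = 1, but T(v) = (sqrt(2)/2, sqrt(2)/2) has norm sqrt(2) -- not preserved.

Therefore the answer is (B).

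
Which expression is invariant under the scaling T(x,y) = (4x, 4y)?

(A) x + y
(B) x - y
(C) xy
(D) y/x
D

Under the uniform scaling T(x,y) = (4x, 4y):
Substitute the transformed coordinates into each option and compare with the original:
(A) x + y  ->  (4x) + (4y) = 4x + 4y   [differs from x + y: not invariant]
(B) x - y  ->  (4x) - (4y) = 4x - 4y   [differs from x - y: not invariant]
(C) xy  ->  (4x)(4y) = 16xy   [differs from xy: not invariant]
(D) y/x  ->  (4y)/(4x) = y/x   [equals y/x: invariant]

Only option (D), y/x, is unchanged by the transformation.
The common factor 4 cancels in a ratio of coordinates, while sums, products and sums of squares pick up factors of 4 or 16.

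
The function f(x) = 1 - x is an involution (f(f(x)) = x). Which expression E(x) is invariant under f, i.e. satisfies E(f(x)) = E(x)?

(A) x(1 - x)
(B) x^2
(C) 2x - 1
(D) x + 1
A

Replace x by f(x) = 1 - x in each option and simplify. As a quick numerical cross-check, also compare E(4) with E(f(4)) = E(-3).

(A) x(1 - x)  ->  (1 - x)(1 - (1 - x)), which simplifies back to x(1 - x); check: E(4) = -12, E(-3) = -12.   [invariant]
(B) x^2  ->  (1 - x)^2 = (x - 1)^2; check: E(4) = 16 but E(-3) = 9.   [not invariant]
(C) 2x - 1  ->  2(1 - x) - 1 = 1 - 2x; check: E(4) = 7 but E(-3) = -7.   [not invariant]
(D) x + 1  ->  (1 - x) + 1 = 2 - x; check: E(4) = 5 but E(-3) = -2.   [not invariant]

Only (A) is unchanged. E is symmetric under swapping x with f(x) = 1 - x, which is exactly what an involution does.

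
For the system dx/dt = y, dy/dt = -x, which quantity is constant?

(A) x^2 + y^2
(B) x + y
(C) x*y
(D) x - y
A

A first integral I satisfies dI/dt = 0 along every solution. Differentiate each option and use the equation of motion:
(A) d/dt[x^2 + y^2] = 2x*dx/dt + 2y*dy/dt = 2x*y + 2y*(-x) = 0
(B) d/dt[x + y] = y + (-x) = y - x, not identically 0
(C) d/dt[x*y] = (dx/dt)y + x(dy/dt) = y^2 - x^2, not identically 0
(D) d/dt[x - y] = y - (-x) = x + y, not identically 0

Only (A) has zero time-derivative. So x^2 + y^2 (the squared radius; trajectories are circles) is the conserved quantity.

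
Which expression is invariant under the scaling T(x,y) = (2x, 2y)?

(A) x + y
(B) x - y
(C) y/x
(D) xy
C

Under the uniform scaling T(x,y) = (2x, 2y):
Substitute the transformed coordinates into each option and compare with the original:
(A) x + y  ->  (2x) + (2y) = 2x + 2y   [differs from x + y: not invariant]
(B) x - y  ->  (2x) - (2y) = 2x - 2y   [differs from x - y: not invariant]
(C) y/x  ->  (2y)/(2x) = y/x   [equals y/x: invariant]
(D) xy  ->  (2x)(2y) = 4xy   [differs from xy: not invariant]

Only option (C), y/x, is unchanged by the transformation.
The common factor 2 cancels in a ratio of coordinates, while sums, products and sums of squares pick up factors of 2 or 4.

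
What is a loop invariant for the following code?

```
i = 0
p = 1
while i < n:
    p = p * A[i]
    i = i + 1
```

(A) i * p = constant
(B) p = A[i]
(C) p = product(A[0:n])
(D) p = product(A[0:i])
D

A loop invariant must hold before the first iteration and be re-established by every execution of the body.

(D) p = product(A[0:i]): Initially i = 0 and p = 1 = product of the empty slice A[0:0]. If p = product(A[0:i]) holds at the top of an iteration, the body sets p to product(A[0:i]) * A[i] = product(A[0:i+1]) and then i to i+1, so the property is restored. At exit i = n, giving p = product(A[0:n]).

The other options fail:
(A) i * p = constant: initially i * p = 0, but after one iteration it is 1 * A[0], which is nonzero in general.
(B) p = A[i]: after the first iteration p = A[0] but i = 1; in general p is a product of several elements, not a single one.
(C) p = product(A[0:n]): false before the loop (p = 1, not the full product) -- it only becomes true at exit.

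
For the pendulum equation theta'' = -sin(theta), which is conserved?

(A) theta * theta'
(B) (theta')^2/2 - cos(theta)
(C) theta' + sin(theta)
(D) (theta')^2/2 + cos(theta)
B

A first integral I satisfies dI/dt = 0 along every solution. Differentiate each option and use the equation of motion:
(A) d/dt[theta * theta'] = (theta')^2 + theta theta'' = (theta')^2 - theta sin(theta), not identically 0
(B) d/dt[(theta')^2/2 - cos(theta)] = theta' theta'' + sin(theta) theta' = theta'(-sin(theta)) + theta' sin(theta) = 0
(C) d/dt[theta' + sin(theta)] = theta'' + cos(theta) theta' = -sin(theta) + theta' cos(theta), not identically 0
(D) d/dt[(theta')^2/2 + cos(theta)] = theta' theta'' - sin(theta) theta' = -2 theta' sin(theta), not identically 0

Only (B) has zero time-derivative. This is the total energy: kinetic (theta')^2/2 plus potential -cos(theta).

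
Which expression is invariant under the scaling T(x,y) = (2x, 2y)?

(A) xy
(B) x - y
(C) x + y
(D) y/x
D

Under the uniform scaling T(x,y) = (2x, 2y):
Substitute the transformed coordinates into each option and compare with the original:
(A) xy  ->  (2x)(2y) = 4xy   [differs from xy: not invariant]
(B) x - y  ->  (2x) - (2y) = 2x - 2y   [differs from x - y: not invariant]
(C) x + y  ->  (2x) + (2y) = 2x + 2y   [differs from x + y: not invariant]
(D) y/x  ->  (2y)/(2x) = y/x   [equals y/x: invariant]

Only option (D), y/x, is unchanged by the transformation.
The common factor 2 cancels in a ratio of coordinates, while sums, products and sums of squares pick up factors of 2 or 4.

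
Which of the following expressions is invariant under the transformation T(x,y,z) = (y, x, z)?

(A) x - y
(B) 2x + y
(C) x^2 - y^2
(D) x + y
D

Apply T(x,y,z) = (y, x, z) to each option, i.e. replace (x, y, z) by the transformed coordinates.
Substitute the transformed coordinates into each option and compare with the original:
(A) x - y  ->  (y) - (x) = -x + y   [differs from x - y: not invariant]
(B) 2x + y  ->  2(y) + (x) = x + 2y   [differs from 2x + y: not invariant]
(C) x^2 - y^2  ->  (y)^2 - (x)^2 = -x^2 + y^2   [differs from x^2 - y^2: not invariant]
(D) x + y  ->  (y) + (x) = x + y   [equals x + y: invariant]

Only option (D), x + y, is unchanged by the transformation.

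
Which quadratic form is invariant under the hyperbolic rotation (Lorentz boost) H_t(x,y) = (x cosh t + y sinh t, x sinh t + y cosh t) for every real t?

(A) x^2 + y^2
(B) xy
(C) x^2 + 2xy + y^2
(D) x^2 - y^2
D

Write x' = x cosh t + y sinh t, y' = x sinh t + y cosh t and substitute into each option:
(A) x^2 + y^2: (x cosh t + y sinh t)^2 + (x sinh t + y cosh t)^2 = (x^2 + y^2)(cosh^2 t + sinh^2 t) + 4xy sinh t cosh t = (x^2 + y^2) cosh 2t + 2xy sinh 2t   [not invariant for t != 0]
(B) xy: (x cosh t + y sinh t)(x sinh t + y cosh t) = xy(cosh^2 t + sinh^2 t) + (x^2 + y^2) sinh t cosh t = xy cosh 2t + (x^2 + y^2)(sinh 2t)/2   [not invariant for t != 0]
(C) x^2 + 2xy + y^2: (x' + y')^2 with x' + y' = (x + y)(cosh t + sinh t) = (x + y)e^t, so it becomes (x + y)^2 e^(2t)   [not invariant for t != 0]
(D) x^2 - y^2: (x cosh t + y sinh t)^2 - (x sinh t + y cosh t)^2 = x^2(cosh^2 t - sinh^2 t) + 2xy(cosh t sinh t - sinh t cosh t) + y^2(sinh^2 t - cosh^2 t) = x^2 - y^2   [invariant, using cosh^2 t - sinh^2 t = 1]

Only (D) x^2 - y^2 is unchanged; it is the Minkowski form preserved by Lorentz boosts, just as x^2 + y^2 is preserved by ordinary rotations.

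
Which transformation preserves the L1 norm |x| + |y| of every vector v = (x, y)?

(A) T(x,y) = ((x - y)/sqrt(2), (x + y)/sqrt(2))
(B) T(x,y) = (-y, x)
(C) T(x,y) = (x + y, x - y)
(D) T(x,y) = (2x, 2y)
B

A transformation preserves a norm if ||T(v)|| = ||v|| for every v; a single vector where the norm changes rules an option out.

(A) T(x,y) = ((x - y)/sqrt(2), (x + y)/sqrt(2)): v = (1, 0) has norm |1| + |0| = 1, but T(v) = (sqrt(2)/2, sqrt(2)/2) has norm sqrt(2) -- not preserved.
(B) T(x,y) = (-y, x): preserves the norm -- it only permutes the coordinates and/or flips signs, which leaves |x| + |y| unchanged.
(C) T(x,y) = (x + y, x - y): v = (1, 0) has norm |1| + |0| = 1, but T(v) = (1, 1) has norm 2 -- not preserved.
(D) T(x,y) = (2x, 2y): v = (1, 0) has norm |1| + |0| = 1, but T(v) = (2, 0) has norm 2 -- not preserved.

Therefore the answer is (B).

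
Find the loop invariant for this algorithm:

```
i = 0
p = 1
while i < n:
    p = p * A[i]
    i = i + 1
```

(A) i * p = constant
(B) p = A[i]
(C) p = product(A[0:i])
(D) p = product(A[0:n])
C

A loop invariant must hold before the first iteration and be re-established by every execution of the body.

(C) p = product(A[0:i]): Initially i = 0 and p = 1 = product of the empty slice A[0:0]. If p = product(A[0:i]) holds at the top of an iteration, the body sets p to product(A[0:i]) * A[i] = product(A[0:i+1]) and then i to i+1, so the property is restored. At exit i = n, giving p = product(A[0:n]).

The other options fail:
(A) i * p = constant: initially i * p = 0, but after one iteration it is 1 * A[0], which is nonzero in general.
(B) p = A[i]: after the first iteration p = A[0] but i = 1; in general p is a product of several elements, not a single one.
(D) p = product(A[0:n]): false before the loop (p = 1, not the full product) -- it only becomes true at exit.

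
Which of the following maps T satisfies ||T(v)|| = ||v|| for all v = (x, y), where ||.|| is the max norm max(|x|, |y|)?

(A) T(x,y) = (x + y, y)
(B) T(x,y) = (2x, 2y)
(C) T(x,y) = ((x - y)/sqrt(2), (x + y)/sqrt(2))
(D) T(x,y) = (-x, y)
D

A transformation preserves a norm if ||T(v)|| = ||v|| for every v; a single vector where the norm changes rules an option out.

(A) T(x,y) = (x + y, y): v = (1, 1) has norm max(|1|, |1|) = 1, but T(v) = (2, 1) has norm 2 -- not preserved.
(B) T(x,y) = (2x, 2y): v = (1, 0) has norm max(|1|, |0|) = 1, but T(v) = (2, 0) has norm 2 -- not preserved.
(C) T(x,y) = ((x - y)/sqrt(2), (x + y)/sqrt(2)): v = (1, 0) has norm max(|1|, |0|) = 1, but T(v) = (sqrt(2)/2, sqrt(2)/2) has norm sqrt(2)/2 -- not preserved.
(D) T(x,y) = (-x, y): preserves the norm -- it only permutes the coordinates and/or flips signs, which leaves max(|x|, |y|) unchanged.

Therefore the answer is (D).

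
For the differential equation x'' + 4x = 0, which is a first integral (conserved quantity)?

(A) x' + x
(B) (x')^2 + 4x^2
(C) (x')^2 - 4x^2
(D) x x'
B

A first integral I satisfies dI/dt = 0 along every solution. Differentiate each option and use the equation of motion:
(A) d/dt[x' + x] = x'' + x' = -4x + x', not identically 0
(B) d/dt[(x')^2 + 4x^2] = 2x'x'' + 8x x' = 2x'(-4x) + 8x x' = 0
(C) d/dt[(x')^2 - 4x^2] = 2x'x'' - 8x x' = -16x x', not identically 0
(D) d/dt[x x'] = (x')^2 + x x'' = (x')^2 - 4x^2, not identically 0

Only (B) has zero time-derivative. So the energy-like quantity (x')^2 + 4x^2 is the first integral.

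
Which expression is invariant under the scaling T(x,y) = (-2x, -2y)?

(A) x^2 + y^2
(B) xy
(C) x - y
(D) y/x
D

Under the uniform scaling T(x,y) = (-2x, -2y):
Substitute the transformed coordinates into each option and compare with the original:
(A) x^2 + y^2  ->  (-2x)^2 + (-2y)^2 = 4x^2 + 4y^2   [differs from x^2 + y^2: not invariant]
(B) xy  ->  (-2x)(-2y) = 4xy   [differs from xy: not invariant]
(C) x - y  ->  (-2x) - (-2y) = -2x + 2y   [differs from x - y: not invariant]
(D) y/x  ->  (-2y)/(-2x) = y/x   [equals y/x: invariant]

Only option (D), y/x, is unchanged by the transformation.
The common factor -2 cancels in a ratio of coordinates, while sums, products and sums of squares pick up factors of -2 or 4.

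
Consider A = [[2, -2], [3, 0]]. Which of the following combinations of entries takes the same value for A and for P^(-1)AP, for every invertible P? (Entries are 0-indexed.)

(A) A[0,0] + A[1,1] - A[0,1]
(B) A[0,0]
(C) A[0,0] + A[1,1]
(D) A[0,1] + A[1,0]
C

A[0,0] + A[1,1] is the trace of A. By the cyclic property of the trace, tr(P^(-1)AP) = tr(APP^(-1)) = tr(A), so it is the same for every matrix similar to A.

The other combinations are not similarity invariants. For example, take P = [[1, 2], [0, 1]] (det P = 1), so P^(-1) = [[1, -2], [0, 1]] and
B = P^(-1)AP = [[-4, -10], [3, 6]].
Evaluating each option on A and on B:
(A) A[0,0] + A[1,1] - A[0,1]: 4 for A, 12 for B -> changes
(B) A[0,0]: 2 for A, -4 for B -> changes
(C) A[0,0] + A[1,1]: 2 for A, 2 for B -> unchanged
(D) A[0,1] + A[1,0]: 1 for A, -7 for B -> changes

Only (C) A[0,0] + A[1,1] = 2 survives (and it does so for every P, not just this one), so it is the invariant.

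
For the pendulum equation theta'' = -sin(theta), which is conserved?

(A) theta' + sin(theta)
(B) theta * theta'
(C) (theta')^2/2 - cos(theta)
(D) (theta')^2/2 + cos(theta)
C

A first integral I satisfies dI/dt = 0 along every solution. Differentiate each option and use the equation of motion:
(A) d/dt[theta' + sin(theta)] = theta'' + cos(theta) theta' = -sin(theta) + theta' cos(theta), not identically 0
(B) d/dt[theta * theta'] = (theta')^2 + theta theta'' = (theta')^2 - theta sin(theta), not identically 0
(C) d/dt[(theta')^2/2 - cos(theta)] = theta' theta'' + sin(theta) theta' = theta'(-sin(theta)) + theta' sin(theta) = 0
(D) d/dt[(theta')^2/2 + cos(theta)] = theta' theta'' - sin(theta) theta' = -2 theta' sin(theta), not identically 0

Only (C) has zero time-derivative. This is the total energy: kinetic (theta')^2/2 plus potential -cos(theta).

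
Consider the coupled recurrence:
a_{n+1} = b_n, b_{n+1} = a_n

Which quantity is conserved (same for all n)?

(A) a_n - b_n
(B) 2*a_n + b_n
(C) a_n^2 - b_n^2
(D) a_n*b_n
D

Replace a_n by a_{n+1} = b_n and b_n by b_{n+1} = a_n in each option and simplify:
(A) a_n - b_n  ->  (b_n) - (a_n) = -a_n + b_n   [not conserved]
(B) 2*a_n + b_n  ->  2*(b_n) + (a_n) = a_n + 2*b_n   [not conserved]
(C) a_n^2 - b_n^2  ->  (b_n)^2 - (a_n)^2 = -a_n^2 + b_n^2   [not conserved]
(D) a_n*b_n  ->  (b_n)*(a_n) = a_n*b_n   [conserved]

Only (D) a_n*b_n returns to itself after one step, so it is the conserved quantity.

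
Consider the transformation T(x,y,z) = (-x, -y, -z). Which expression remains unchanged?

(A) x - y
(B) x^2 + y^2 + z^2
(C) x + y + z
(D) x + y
B

Apply T(x,y,z) = (-x, -y, -z) to each option, i.e. replace (x, y, z) by the transformed coordinates.
Substitute the transformed coordinates into each option and compare with the original:
(A) x - y  ->  (-x) - (-y) = -x + y   [differs from x - y: not invariant]
(B) x^2 + y^2 + z^2  ->  (-x)^2 + (-y)^2 + (-z)^2 = x^2 + y^2 + z^2   [equals x^2 + y^2 + z^2: invariant]
(C) x + y + z  ->  (-x) + (-y) + (-z) = -x - y - z   [differs from x + y + z: not invariant]
(D) x + y  ->  (-x) + (-y) = -x - y   [differs from x + y: not invariant]

Only option (B), x^2 + y^2 + z^2, is unchanged by the transformation.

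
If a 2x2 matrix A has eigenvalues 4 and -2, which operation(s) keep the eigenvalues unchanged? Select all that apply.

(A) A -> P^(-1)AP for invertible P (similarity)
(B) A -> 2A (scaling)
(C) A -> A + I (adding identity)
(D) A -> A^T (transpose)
A and D

Eigenvalues are preserved by:
1. Similarity transformations: A -> P^(-1)AP (same characteristic polynomial)
2. Transpose: A^T has the same eigenvalues as A

Eigenvalues are NOT preserved by:
- Adding identity: eigenvalues become 4+1, -2+1
- Scaling: eigenvalues become 8, -4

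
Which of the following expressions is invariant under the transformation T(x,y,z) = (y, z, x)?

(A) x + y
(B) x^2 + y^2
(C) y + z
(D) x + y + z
D

Apply T(x,y,z) = (y, z, x) to each option, i.e. replace (x, y, z) by the transformed coordinates.
Substitute the transformed coordinates into each option and compare with the original:
(A) x + y  ->  (y) + (z) = y + z   [differs from x + y: not invariant]
(B) x^2 + y^2  ->  (y)^2 + (z)^2 = y^2 + z^2   [differs from x^2 + y^2: not invariant]
(C) y + z  ->  (z) + (x) = x + z   [differs from y + z: not invariant]
(D) x + y + z  ->  (y) + (z) + (x) = x + y + z   [equals x + y + z: invariant]

Only option (D), x + y + z, is unchanged by the transformation.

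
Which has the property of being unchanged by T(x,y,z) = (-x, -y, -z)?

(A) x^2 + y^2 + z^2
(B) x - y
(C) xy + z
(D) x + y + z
A

Apply T(x,y,z) = (-x, -y, -z) to each option, i.e. replace (x, y, z) by the transformed coordinates.
Substitute the transformed coordinates into each option and compare with the original:
(A) x^2 + y^2 + z^2  ->  (-x)^2 + (-y)^2 + (-z)^2 = x^2 + y^2 + z^2   [equals x^2 + y^2 + z^2: invariant]
(B) x - y  ->  (-x) - (-y) = -x + y   [differs from x - y: not invariant]
(C) xy + z  ->  (-x)(-y) + (-z) = xy - z   [differs from xy + z: not invariant]
(D) x + y + z  ->  (-x) + (-y) + (-z) = -x - y - z   [differs from x + y + z: not invariant]

Only option (A), x^2 + y^2 + z^2, is unchanged by the transformation.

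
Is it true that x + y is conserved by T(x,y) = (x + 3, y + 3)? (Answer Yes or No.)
No

Substitute T(x,y) = (x + 3, y + 3) into the expression and compare with the original.

Original: x + y
After applying T: (x + 3) + (y + 3) = x + y + 6

This differs from the original x + y (difference: 6), so the expression is NOT invariant.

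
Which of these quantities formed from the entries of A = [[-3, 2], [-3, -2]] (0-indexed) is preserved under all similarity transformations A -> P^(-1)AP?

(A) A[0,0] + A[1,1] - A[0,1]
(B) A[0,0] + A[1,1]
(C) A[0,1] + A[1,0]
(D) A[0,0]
B

A[0,0] + A[1,1] is the trace of A. By the cyclic property of the trace, tr(P^(-1)AP) = tr(APP^(-1)) = tr(A), so it is the same for every matrix similar to A.

The other combinations are not similarity invariants. For example, take P = [[1, -1], [0, 1]] (det P = 1), so P^(-1) = [[1, 1], [0, 1]] and
B = P^(-1)AP = [[-6, 6], [-3, 1]].
Evaluating each option on A and on B:
(A) A[0,0] + A[1,1] - A[0,1]: -7 for A, -11 for B -> changes
(B) A[0,0] + A[1,1]: -5 for A, -5 for B -> unchanged
(C) A[0,1] + A[1,0]: -1 for A, 3 for B -> changes
(D) A[0,0]: -3 for A, -6 for B -> changes

Only (B) A[0,0] + A[1,1] = -5 survives (and it does so for every P, not just this one), so it is the invariant.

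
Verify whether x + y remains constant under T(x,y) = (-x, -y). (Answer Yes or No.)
No

Substitute T(x,y) = (-x, -y) into the expression and compare with the original.

Original: x + y
After applying T: (-x) + (-y) = -x - y

This differs from the original x + y (difference: -2x - 2y), so the expression is NOT invariant.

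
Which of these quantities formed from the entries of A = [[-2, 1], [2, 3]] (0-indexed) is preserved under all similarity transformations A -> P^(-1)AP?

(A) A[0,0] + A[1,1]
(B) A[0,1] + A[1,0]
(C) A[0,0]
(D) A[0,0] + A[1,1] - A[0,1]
A

A[0,0] + A[1,1] is the trace of A. By the cyclic property of the trace, tr(P^(-1)AP) = tr(APP^(-1)) = tr(A), so it is the same for every matrix similar to A.

The other combinations are not similarity invariants. For example, take P = [[1, 1], [0, 1]] (det P = 1), so P^(-1) = [[1, -1], [0, 1]] and
B = P^(-1)AP = [[-4, -6], [2, 5]].
Evaluating each option on A and on B:
(A) A[0,0] + A[1,1]: 1 for A, 1 for B -> unchanged
(B) A[0,1] + A[1,0]: 3 for A, -4 for B -> changes
(C) A[0,0]: -2 for A, -4 for B -> changes
(D) A[0,0] + A[1,1] - A[0,1]: 0 for A, 7 for B -> changes

Only (A) A[0,0] + A[1,1] = 1 survives (and it does so for every P, not just this one), so it is the invariant.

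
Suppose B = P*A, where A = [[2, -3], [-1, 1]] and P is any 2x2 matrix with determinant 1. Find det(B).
-1

By the multiplicative property of determinants, det(B) = det(P*A) = det(P) * det(A) = det(A),
so the determinant is invariant under multiplication by any determinant-1 matrix; we just need det(A).

det(A) = (2)(1) - (-3)(-1) = 2 - 3 = -1

Therefore det(B) = 1 * (-1) = -1.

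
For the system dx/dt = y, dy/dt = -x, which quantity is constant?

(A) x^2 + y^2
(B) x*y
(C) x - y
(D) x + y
A

A first integral I satisfies dI/dt = 0 along every solution. Differentiate each option and use the equation of motion:
(A) d/dt[x^2 + y^2] = 2x*dx/dt + 2y*dy/dt = 2x*y + 2y*(-x) = 0
(B) d/dt[x*y] = (dx/dt)y + x(dy/dt) = y^2 - x^2, not identically 0
(C) d/dt[x - y] = y - (-x) = x + y, not identically 0
(D) d/dt[x + y] = y + (-x) = y - x, not identically 0

Only (A) has zero time-derivative. So x^2 + y^2 (the squared radius; trajectories are circles) is the conserved quantity.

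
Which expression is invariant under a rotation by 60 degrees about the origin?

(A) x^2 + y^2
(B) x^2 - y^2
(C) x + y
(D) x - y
A

A rotation by 60 degrees sends (x, y) to (x/2 - sqrt(3)y/2, sqrt(3)x/2 + y/2).
Substitute the transformed coordinates into each option and compare with the original:
(A) x^2 + y^2  ->  (x/2 - sqrt(3)y/2)^2 + (sqrt(3)x/2 + y/2)^2 = x^2 + y^2   [equals x^2 + y^2: invariant]
(B) x^2 - y^2  ->  (x/2 - sqrt(3)y/2)^2 - (sqrt(3)x/2 + y/2)^2 = -x^2/2 - sqrt(3)xy + y^2/2   [differs from x^2 - y^2: not invariant]
(C) x + y  ->  (x/2 - sqrt(3)y/2) + (sqrt(3)x/2 + y/2) = x/2 + sqrt(3)x/2 - sqrt(3)y/2 + y/2   [differs from x + y: not invariant]
(D) x - y  ->  (x/2 - sqrt(3)y/2) - (sqrt(3)x/2 + y/2) = -sqrt(3)x/2 + x/2 - sqrt(3)y/2 - y/2   [differs from x - y: not invariant]

Only option (A), x^2 + y^2, is unchanged by the transformation.
Geometrically, x^2 + y^2 is the squared distance from the origin, which every rotation about the origin preserves.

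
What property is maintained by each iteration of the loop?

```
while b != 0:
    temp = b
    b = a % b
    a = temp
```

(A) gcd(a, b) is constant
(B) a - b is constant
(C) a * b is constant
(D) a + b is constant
A

A loop invariant must hold before the first iteration and be re-established by every execution of the body.

(A) gcd(a, b) is constant: One iteration replaces (a, b) by (b, a mod b). Since a mod b = a - q*b for an integer q, any common divisor of a and b divides b and a mod b, and conversely; hence gcd(b, a mod b) = gcd(a, b). For instance (13, 11) -> (11, 2) keeps gcd = 1. At exit b = 0 and a = gcd of the original inputs.

The other options fail:
(B) a - b is constant: e.g. (a, b) = (13, 11) -> (11, 2): the difference goes from 2 to 9.
(C) a * b is constant: e.g. (a, b) = (13, 11) -> (11, 2): the product goes from 143 to 22.
(D) a + b is constant: e.g. (a, b) = (13, 11) -> (11, 2): the sum goes from 24 to 13.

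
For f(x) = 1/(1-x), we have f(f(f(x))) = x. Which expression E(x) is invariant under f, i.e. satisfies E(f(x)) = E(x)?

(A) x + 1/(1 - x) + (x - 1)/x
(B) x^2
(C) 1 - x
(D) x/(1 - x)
A

Replace x by f(x) = 1/(1 - x) in each option and simplify. As a quick numerical cross-check, also compare E(3) with E(f(3)) = E(-1/2).

(A) x + 1/(1 - x) + (x - 1)/x  ->  (1/(1 - x)) + 1/(1 - (1/(1 - x))) + ((1/(1 - x)) - 1)/(1/(1 - x)), which simplifies back to x + 1/(1 - x) + (x - 1)/x; check: E(3) = 19/6, E(-1/2) = 19/6.   [invariant]
(B) x^2  ->  (1/(1 - x))^2 = (x - 1)^(-2); check: E(3) = 9 but E(-1/2) = 1/4.   [not invariant]
(C) 1 - x  ->  1 - (1/(1 - x)) = x/(x - 1); check: E(3) = -2 but E(-1/2) = 3/2.   [not invariant]
(D) x/(1 - x)  ->  (1/(1 - x))/(1 - (1/(1 - x))) = -1/x; check: E(3) = -3/2 but E(-1/2) = -1/3.   [not invariant]

Only (A) is unchanged. Indeed f(f(x)) = 1/(1 - 1/(1-x)) = (1-x)/(-x) = (x-1)/x, so E(x) = x + f(x) + f(f(x)) is the sum over the whole 3-cycle; applying f just permutes the three terms cyclically (x -> f(x) -> f(f(x)) -> x), leaving the sum unchanged.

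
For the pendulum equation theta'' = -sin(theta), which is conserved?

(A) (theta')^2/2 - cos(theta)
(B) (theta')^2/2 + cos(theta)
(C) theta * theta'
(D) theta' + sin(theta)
A

A first integral I satisfies dI/dt = 0 along every solution. Differentiate each option and use the equation of motion:
(A) d/dt[(theta')^2/2 - cos(theta)] = theta' theta'' + sin(theta) theta' = theta'(-sin(theta)) + theta' sin(theta) = 0
(B) d/dt[(theta')^2/2 + cos(theta)] = theta' theta'' - sin(theta) theta' = -2 theta' sin(theta), not identically 0
(C) d/dt[theta * theta'] = (theta')^2 + theta theta'' = (theta')^2 - theta sin(theta), not identically 0
(D) d/dt[theta' + sin(theta)] = theta'' + cos(theta) theta' = -sin(theta) + theta' cos(theta), not identically 0

Only (A) has zero time-derivative. This is the total energy: kinetic (theta')^2/2 plus potential -cos(theta).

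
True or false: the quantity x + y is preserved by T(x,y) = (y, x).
True

Substitute T(x,y) = (y, x) into the expression and compare with the original.

Original: x + y
After applying T: (y) + (x) = x + y

This is identical to the original x + y, so the expression is invariant.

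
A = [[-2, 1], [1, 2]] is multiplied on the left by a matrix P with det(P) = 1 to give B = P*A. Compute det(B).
-5

By the multiplicative property of determinants, det(B) = det(P*A) = det(P) * det(A) = det(A),
so the determinant is invariant under multiplication by any determinant-1 matrix; we just need det(A).

det(A) = (-2)(2) - (1)(1) = -4 - 1 = -5

Therefore det(B) = 1 * (-5) = -5.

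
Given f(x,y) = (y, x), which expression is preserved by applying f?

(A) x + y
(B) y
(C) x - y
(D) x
A

For f(x,y) = (y, x):
After applying f: x' = y, y' = x. So x' + y' = y + x = x + y.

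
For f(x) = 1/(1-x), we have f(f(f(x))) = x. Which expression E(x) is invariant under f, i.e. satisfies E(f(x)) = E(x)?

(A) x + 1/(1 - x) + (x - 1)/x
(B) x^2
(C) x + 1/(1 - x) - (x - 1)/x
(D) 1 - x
A

Replace x by f(x) = 1/(1 - x) in each option and simplify. As a quick numerical cross-check, also compare E(3) with E(f(3)) = E(-1/2).

(A) x + 1/(1 - x) + (x - 1)/x  ->  (1/(1 - x)) + 1/(1 - (1/(1 - x))) + ((1/(1 - x)) - 1)/(1/(1 - x)), which simplifies back to x + 1/(1 - x) + (x - 1)/x; check: E(3) = 19/6, E(-1/2) = 19/6.   [invariant]
(B) x^2  ->  (1/(1 - x))^2 = (x - 1)^(-2); check: E(3) = 9 but E(-1/2) = 1/4.   [not invariant]
(C) x + 1/(1 - x) - (x - 1)/x  ->  (1/(1 - x)) + 1/(1 - (1/(1 - x))) - ((1/(1 - x)) - 1)/(1/(1 - x)) = (x^2(1 - x) - x + (x - 1)^2)/(x(x - 1)); check: E(3) = 11/6 but E(-1/2) = -17/6.   [not invariant]
(D) 1 - x  ->  1 - (1/(1 - x)) = x/(x - 1); check: E(3) = -2 but E(-1/2) = 3/2.   [not invariant]

Only (A) is unchanged. Indeed f(f(x)) = 1/(1 - 1/(1-x)) = (1-x)/(-x) = (x-1)/x, so E(x) = x + f(x) + f(f(x)) is the sum over the whole 3-cycle; applying f just permutes the three terms cyclically (x -> f(x) -> f(f(x)) -> x), leaving the sum unchanged.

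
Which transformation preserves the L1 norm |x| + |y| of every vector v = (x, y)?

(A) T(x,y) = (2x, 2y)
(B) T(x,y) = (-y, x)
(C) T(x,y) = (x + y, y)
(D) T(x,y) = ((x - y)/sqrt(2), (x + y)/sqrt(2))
B

A transformation preserves a norm if ||T(v)|| = ||v|| for every v; a single vector where the norm changes rules an option out.

(A) T(x,y) = (2x, 2y): v = (1, 0) has norm |1| + |0| = 1, but T(v) = (2, 0) has norm 2 -- not preserved.
(B) T(x,y) = (-y, x): preserves the norm -- it only permutes the coordinates and/or flips signs, which leaves |x| + |y| unchanged.
(C) T(x,y) = (x + y, y): v = (0, 1) has norm |0| + |1| = 1, but T(v) = (1, 1) has norm 2 -- not preserved.
(D) T(x,y) = ((x - y)/sqrt(2), (x + y)/sqrt(2)): v = (1, 0) has norm |1| + |0| = 1, but T(v) = (sqrt(2)/2, sqrt(2)/2) has norm sqrt(2) -- not preserved.

Therefore the answer is (B).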